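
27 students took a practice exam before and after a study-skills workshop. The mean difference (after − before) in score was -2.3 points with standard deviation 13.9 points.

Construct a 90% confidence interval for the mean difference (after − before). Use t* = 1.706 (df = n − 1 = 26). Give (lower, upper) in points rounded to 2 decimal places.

(-6.86, 2.26)

Paired design: SE = s_d/√n = 13.9/√27 = 2.6751.
t* = 1.706; margin of error = 1.706 × 2.6751 = 4.5637.
-2.3 ± 4.5637 → (-6.86, 2.26).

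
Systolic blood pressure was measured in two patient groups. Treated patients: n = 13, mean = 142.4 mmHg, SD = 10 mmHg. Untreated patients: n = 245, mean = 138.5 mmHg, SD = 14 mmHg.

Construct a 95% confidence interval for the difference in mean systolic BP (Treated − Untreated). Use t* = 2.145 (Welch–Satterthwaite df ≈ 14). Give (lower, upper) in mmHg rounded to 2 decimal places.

(-2.35, 10.15)

SE₁ = s₁/√n₁ = 10/√13 = 2.7735; SE₂ = 14/√245 = 0.8944.
Independent samples, unequal variances: SE_diff = √(SE₁² + SE₂²) = √(7.69230225 + 0.79995136) = 2.9141.
t* = 2.145, so margin of error = 2.145 × 2.9141 = 6.2507.
Difference in means = 142.4 − 138.5 = 3.9000.
3.9000 ± 6.2507 → (-2.35, 10.15).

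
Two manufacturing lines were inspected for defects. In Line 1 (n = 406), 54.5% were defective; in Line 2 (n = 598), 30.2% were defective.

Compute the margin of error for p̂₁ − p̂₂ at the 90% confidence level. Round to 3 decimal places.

Each SE is √(p̂(1−p̂)/n): √(0.5450·0.4550/406) = 0.02471 and √(0.3020·0.6980/598) = 0.01878.
SE(p̂₁ − p̂₂) = √(SE₁² + SE₂²) = √(0.0006105841 + 0.0003526884) = 0.03104, since the two samples are independent.
At 90% confidence z* = 1.645; margin = 1.645 × 0.03104 = 0.05106.

0.051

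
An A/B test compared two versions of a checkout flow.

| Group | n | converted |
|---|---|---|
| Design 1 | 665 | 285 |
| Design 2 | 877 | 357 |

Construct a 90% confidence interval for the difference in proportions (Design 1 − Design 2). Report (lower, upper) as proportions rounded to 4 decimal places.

(-0.0202, 0.0632)

p̂₁ = 285/665 = 0.4286 and p̂₂ = 357/877 = 0.4071.
SE₁ = √(p̂₁(1−p̂₁)/n₁) = √(0.4286·0.5714/665) = 0.01919; SE₂ = √(0.4071·0.5929/877) = 0.01659.
Independent samples: SE of the difference = √(SE₁² + SE₂²) = √(0.0003682561 + 0.0002752281) = 0.02537.
z* for 90% confidence is 1.645, so the margin of error is 1.645 × 0.02537 = 0.04173.
Point estimate p̂₁ − p̂₂ = 0.4286 − 0.4071 = 0.0215.
0.0215 ± 0.04173 → (-0.0202, 0.0632).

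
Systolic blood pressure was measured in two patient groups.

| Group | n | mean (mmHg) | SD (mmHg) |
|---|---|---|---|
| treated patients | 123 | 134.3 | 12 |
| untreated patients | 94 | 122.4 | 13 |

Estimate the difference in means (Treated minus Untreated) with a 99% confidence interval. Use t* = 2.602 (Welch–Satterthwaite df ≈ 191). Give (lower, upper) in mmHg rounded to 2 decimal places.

SE₁ = s₁/√n₁ = 12/√123 = 1.0820; SE₂ = 13/√94 = 1.3408.
Independent samples, unequal variances: SE_diff = √(SE₁² + SE₂²) = √(1.170724 + 1.79774464) = 1.7229.
t* = 2.602, so margin of error = 2.602 × 1.7229 = 4.4830.
Difference in means = 134.3 − 122.4 = 11.9000.
11.9000 ± 4.4830 → (7.42, 16.38).

(7.42, 16.38)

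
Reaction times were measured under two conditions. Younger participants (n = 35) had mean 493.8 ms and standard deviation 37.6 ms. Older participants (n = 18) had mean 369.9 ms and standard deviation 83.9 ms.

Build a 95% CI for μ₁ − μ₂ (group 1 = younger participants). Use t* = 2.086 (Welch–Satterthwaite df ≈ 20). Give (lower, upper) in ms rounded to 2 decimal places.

(80.57, 167.23)

Standard errors of each mean: 37.6/√35 = 6.3556 and 83.9/√18 = 19.7754.
SE(x̄₁ − x̄₂) = √(6.3556² + 19.7754²) = 20.7716 for independent samples with unequal variances.
With t* = 2.086, the margin is 2.086 × 20.7716 = 43.3296.
x̄₁ − x̄₂ = 493.8 − 369.9 = 123.9000; the interval is 123.9000 ± 43.3296 = (80.57, 167.23).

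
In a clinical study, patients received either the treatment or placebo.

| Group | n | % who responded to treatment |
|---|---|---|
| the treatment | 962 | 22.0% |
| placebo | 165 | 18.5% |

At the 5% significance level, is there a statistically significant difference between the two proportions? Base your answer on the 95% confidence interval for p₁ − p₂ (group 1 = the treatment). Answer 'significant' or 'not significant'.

not significant

Each SE is √(p̂(1−p̂)/n): √(0.2200·0.7800/962) = 0.01336 and √(0.1850·0.8150/165) = 0.03023.
SE(p̂₁ − p̂₂) = √(SE₁² + SE₂²) = √(0.0001784896 + 0.0009138529) = 0.03305, since the two samples are independent.
At 95% confidence z* = 1.960; margin = 1.960 × 0.03305 = 0.06478.
The difference is 0.2200 − 0.1850 = 0.0350, so the interval is 0.0350 ± 0.06478 = (-0.02978, 0.09978).
The interval (-0.02978, 0.09978) contains 0, so the difference is not significant.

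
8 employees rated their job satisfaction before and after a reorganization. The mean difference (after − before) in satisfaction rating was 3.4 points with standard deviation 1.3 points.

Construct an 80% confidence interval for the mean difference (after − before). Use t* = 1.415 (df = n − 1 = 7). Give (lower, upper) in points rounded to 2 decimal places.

Paired design: SE = s_d/√n = 1.3/√8 = 0.4596.
t* = 1.415; margin of error = 1.415 × 0.4596 = 0.6503.
3.4 ± 0.6503 → (2.75, 4.05).

(2.75, 4.05)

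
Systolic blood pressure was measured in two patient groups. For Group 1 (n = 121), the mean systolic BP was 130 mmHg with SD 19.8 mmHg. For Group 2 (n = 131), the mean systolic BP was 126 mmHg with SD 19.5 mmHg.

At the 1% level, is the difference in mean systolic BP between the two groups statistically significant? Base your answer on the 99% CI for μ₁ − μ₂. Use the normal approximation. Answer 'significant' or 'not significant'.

Standard errors of each mean: 19.8/√121 = 1.8000 and 19.5/√131 = 1.7037.
SE(x̄₁ − x̄₂) = √(1.8000² + 1.7037²) = 2.4784 for independent samples with unequal variances.
With z* = 2.576, the margin is 2.576 × 2.4784 = 6.3844.
x̄₁ − x̄₂ = 130 − 126 = 4.0000; the interval is 4.0000 ± 6.3844 = (-2.3844, 10.3844).
The interval (-2.3844, 10.3844) contains 0, so the difference is not significant.

not significant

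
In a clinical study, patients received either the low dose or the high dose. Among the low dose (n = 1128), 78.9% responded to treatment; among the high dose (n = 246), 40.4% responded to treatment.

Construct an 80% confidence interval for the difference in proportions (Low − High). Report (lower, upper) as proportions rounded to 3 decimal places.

(0.342, 0.428)

SE₁ = √(p̂₁(1−p̂₁)/n₁) = √(0.7890·0.2110/1128) = 0.01215; SE₂ = √(0.4040·0.5960/246) = 0.03129.
Independent samples: SE of the difference = √(SE₁² + SE₂²) = √(0.0001476225 + 0.0009790641) = 0.03357.
z* for 80% confidence is 1.282, so the margin of error is 1.282 × 0.03357 = 0.04304.
Point estimate p̂₁ − p̂₂ = 0.7890 − 0.4040 = 0.3850.
0.3850 ± 0.04304 → (0.342, 0.428).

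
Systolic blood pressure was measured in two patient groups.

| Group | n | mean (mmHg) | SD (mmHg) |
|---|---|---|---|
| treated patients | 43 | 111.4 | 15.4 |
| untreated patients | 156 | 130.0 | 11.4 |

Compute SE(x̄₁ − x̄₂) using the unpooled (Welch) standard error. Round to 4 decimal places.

2.5196

SE₁ = s₁/√n₁ = 15.4/√43 = 2.3485; SE₂ = 11.4/√156 = 0.9127.
Independent samples, unequal variances: SE_diff = √(SE₁² + SE₂²) = √(5.51545225 + 0.83302129) = 2.5196.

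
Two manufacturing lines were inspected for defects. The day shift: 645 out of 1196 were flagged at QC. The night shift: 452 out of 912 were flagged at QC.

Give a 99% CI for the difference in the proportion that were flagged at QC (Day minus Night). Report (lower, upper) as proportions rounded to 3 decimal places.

(-0.013, 0.100)

Sample proportions: 645/1196 = 0.5393, 452/912 = 0.4956.
Each SE is √(p̂(1−p̂)/n): √(0.5393·0.4607/1196) = 0.01441 and √(0.4956·0.5044/912) = 0.01656.
SE(p̂₁ − p̂₂) = √(SE₁² + SE₂²) = √(0.0002076481 + 0.0002742336) = 0.02195, since the two samples are independent.
At 99% confidence z* = 2.576; margin = 2.576 × 0.02195 = 0.05654.
The difference is 0.5393 − 0.4956 = 0.0437, so the interval is 0.0437 ± 0.05654 = (-0.013, 0.100).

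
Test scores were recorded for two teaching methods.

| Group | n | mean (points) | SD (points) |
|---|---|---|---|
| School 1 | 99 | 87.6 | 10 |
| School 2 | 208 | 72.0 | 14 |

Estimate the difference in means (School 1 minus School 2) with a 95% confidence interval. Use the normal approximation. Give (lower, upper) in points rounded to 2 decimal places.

Per-group SEs: s₁/√n₁ = 10/√99 = 1.0050, s₂/√n₂ = 14/√208 = 0.9707.
Unpooled SE of the difference: √(1.010025 + 0.94225849) = 1.3972.
Margin of error = z* · SE = 1.960 × 1.3972 = 2.7385.
x̄₁ − x̄₂ = 87.6 − 72.0 = 15.6000.
CI: 15.6000 ± 2.7385 = (12.86, 18.34).

(12.86, 18.34)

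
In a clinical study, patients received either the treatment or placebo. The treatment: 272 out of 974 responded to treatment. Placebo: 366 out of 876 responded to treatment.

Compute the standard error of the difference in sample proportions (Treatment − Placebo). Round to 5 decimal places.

0.02201

First, p̂₁ = 272/974 = 0.2793; p̂₂ = 366/876 = 0.4178.
The two standard errors are √(0.2793×0.7207/974) = 0.01438 and √(0.4178×0.5822/876) = 0.01666.
Because the samples are independent, SE_diff = √(0.01438² + 0.01666²) = 0.02201.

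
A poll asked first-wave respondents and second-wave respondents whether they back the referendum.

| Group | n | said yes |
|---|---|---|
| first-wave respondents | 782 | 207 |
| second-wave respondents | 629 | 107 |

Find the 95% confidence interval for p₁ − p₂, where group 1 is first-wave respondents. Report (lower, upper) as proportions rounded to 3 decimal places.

p̂₁ = 207/782 = 0.2647 and p̂₂ = 107/629 = 0.1701.
SE₁ = √(p̂₁(1−p̂₁)/n₁) = √(0.2647·0.7353/782) = 0.01578; SE₂ = √(0.1701·0.8299/629) = 0.01498.
Independent samples: SE of the difference = √(SE₁² + SE₂²) = √(0.0002490084 + 0.0002244004) = 0.02176.
z* for 95% confidence is 1.960, so the margin of error is 1.960 × 0.02176 = 0.04265.
Point estimate p̂₁ − p̂₂ = 0.2647 − 0.1701 = 0.0946.
0.0946 ± 0.04265 → (0.052, 0.137).

(0.052, 0.137)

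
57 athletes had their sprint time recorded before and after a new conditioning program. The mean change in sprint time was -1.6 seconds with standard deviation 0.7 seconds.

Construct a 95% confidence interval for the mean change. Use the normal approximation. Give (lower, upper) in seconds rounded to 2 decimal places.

Paired design: SE = s_d/√n = 0.7/√57 = 0.0927.
z* = 1.960; margin of error = 1.960 × 0.0927 = 0.1817.
-1.6 ± 0.1817 → (-1.78, -1.42).

(-1.78, -1.42)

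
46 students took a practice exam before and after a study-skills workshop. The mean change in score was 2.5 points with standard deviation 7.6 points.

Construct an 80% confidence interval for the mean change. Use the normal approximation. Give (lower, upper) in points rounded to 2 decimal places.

Paired design: SE = s_d/√n = 7.6/√46 = 1.1206.
z* = 1.282; margin of error = 1.282 × 1.1206 = 1.4366.
2.5 ± 1.4366 → (1.06, 3.94).

(1.06, 3.94)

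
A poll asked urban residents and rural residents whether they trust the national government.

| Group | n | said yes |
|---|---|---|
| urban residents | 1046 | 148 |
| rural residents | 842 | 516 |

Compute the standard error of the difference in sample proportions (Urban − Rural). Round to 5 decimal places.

Sample proportions: 148/1046 = 0.1415, 516/842 = 0.6128.
Each SE is √(p̂(1−p̂)/n): √(0.1415·0.8585/1046) = 0.01078 and √(0.6128·0.3872/842) = 0.01679.
SE(p̂₁ − p̂₂) = √(SE₁² + SE₂²) = √(0.0001162084 + 0.0002819041) = 0.01995, since the two samples are independent.

0.01995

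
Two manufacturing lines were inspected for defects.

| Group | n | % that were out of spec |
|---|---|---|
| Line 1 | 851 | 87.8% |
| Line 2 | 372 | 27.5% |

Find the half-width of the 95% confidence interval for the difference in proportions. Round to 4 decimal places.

The two standard errors are √(0.8780×0.1220/851) = 0.01122 and √(0.2750×0.7250/372) = 0.02315.
Because the samples are independent, SE_diff = √(0.01122² + 0.02315²) = 0.02573.
Using z* = 1.960 for 95%, ME = 1.960 × 0.02573 = 0.05043.

0.0504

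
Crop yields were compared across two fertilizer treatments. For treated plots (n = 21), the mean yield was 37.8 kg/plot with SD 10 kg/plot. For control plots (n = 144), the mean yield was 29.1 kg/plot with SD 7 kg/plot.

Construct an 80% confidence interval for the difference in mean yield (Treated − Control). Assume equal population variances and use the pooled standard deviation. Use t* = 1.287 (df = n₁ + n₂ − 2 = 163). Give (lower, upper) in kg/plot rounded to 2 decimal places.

(6.47, 10.93)

s_p = √[((n₁−1)s₁² + (n₂−1)s₂²)/(n₁+n₂−2)] = √[(20·10² + 143·7²)/163] = 7.4336.
SE = 7.4336·√(1/21 + 1/144) = 1.7364.
With t* = 1.287, margin = 1.287 × 1.7364 = 2.2347.
x̄₁ − x̄₂ = 37.8 − 29.1 = 8.7000; interval 8.7000 ± 2.2347 = (6.47, 10.93).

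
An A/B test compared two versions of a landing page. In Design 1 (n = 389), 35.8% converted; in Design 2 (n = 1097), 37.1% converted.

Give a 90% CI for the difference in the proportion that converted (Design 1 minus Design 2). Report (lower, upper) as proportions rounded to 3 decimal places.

(-0.060, 0.034)

Each SE is √(p̂(1−p̂)/n): √(0.3580·0.6420/389) = 0.02431 and √(0.3710·0.6290/1097) = 0.01459.
SE(p̂₁ − p̂₂) = √(SE₁² + SE₂²) = √(0.0005909761 + 0.0002128681) = 0.02835, since the two samples are independent.
At 90% confidence z* = 1.645; margin = 1.645 × 0.02835 = 0.04664.
The difference is 0.3580 − 0.3710 = -0.0130, so the interval is -0.0130 ± 0.04664 = (-0.060, 0.034).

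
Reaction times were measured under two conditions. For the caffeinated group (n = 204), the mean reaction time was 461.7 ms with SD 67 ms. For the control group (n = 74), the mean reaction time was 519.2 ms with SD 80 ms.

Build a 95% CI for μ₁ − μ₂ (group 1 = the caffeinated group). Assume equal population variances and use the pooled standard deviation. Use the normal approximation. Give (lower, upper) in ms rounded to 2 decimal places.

s_p = √[((n₁−1)s₁² + (n₂−1)s₂²)/(n₁+n₂−2)] = √[(203·67² + 73·80²)/276] = 70.6714.
SE = 70.6714·√(1/204 + 1/74) = 9.5904.
With z* = 1.960, margin = 1.960 × 9.5904 = 18.7972.
x̄₁ − x̄₂ = 461.7 − 519.2 = -57.5000; interval -57.5000 ± 18.7972 = (-76.30, -38.70).

(-76.30, -38.70)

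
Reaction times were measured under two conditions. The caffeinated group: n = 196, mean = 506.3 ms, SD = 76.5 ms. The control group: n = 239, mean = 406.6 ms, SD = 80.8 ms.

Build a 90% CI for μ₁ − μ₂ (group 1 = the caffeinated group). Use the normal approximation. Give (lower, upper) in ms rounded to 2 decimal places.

Standard errors of each mean: 76.5/√196 = 5.4643 and 80.8/√239 = 5.2265.
SE(x̄₁ − x̄₂) = √(5.4643² + 5.2265²) = 7.5614 for independent samples with unequal variances.
With z* = 1.645, the margin is 1.645 × 7.5614 = 12.4385.
x̄₁ − x̄₂ = 506.3 − 406.6 = 99.7000; the interval is 99.7000 ± 12.4385 = (87.26, 112.14).

(87.26, 112.14)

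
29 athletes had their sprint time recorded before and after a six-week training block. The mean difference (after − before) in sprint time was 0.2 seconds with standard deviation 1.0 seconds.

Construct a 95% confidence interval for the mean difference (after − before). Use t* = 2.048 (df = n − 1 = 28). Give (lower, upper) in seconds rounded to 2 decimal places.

(-0.18, 0.58)

This is a matched-pairs design, so SE = s_d/√n = 1.0/√29 = 0.1857.
Margin = 2.048 × 0.1857 = 0.3803; the interval is 0.2 ± 0.3803 = (-0.18, 0.58).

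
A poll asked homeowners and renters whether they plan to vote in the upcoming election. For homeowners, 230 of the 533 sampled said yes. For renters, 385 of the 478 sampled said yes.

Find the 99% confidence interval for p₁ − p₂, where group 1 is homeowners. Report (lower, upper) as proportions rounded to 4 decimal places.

p̂₁ = 230/533 = 0.4315 and p̂₂ = 385/478 = 0.8054.
SE₁ = √(p̂₁(1−p̂₁)/n₁) = √(0.4315·0.5685/533) = 0.02145; SE₂ = √(0.8054·0.1946/478) = 0.01811.
Independent samples: SE of the difference = √(SE₁² + SE₂²) = √(0.0004601025 + 0.0003279721) = 0.02807.
z* for 99% confidence is 2.576, so the margin of error is 2.576 × 0.02807 = 0.07231.
Point estimate p̂₁ − p̂₂ = 0.4315 − 0.8054 = -0.3739.
-0.3739 ± 0.07231 → (-0.4462, -0.3016).

(-0.4462, -0.3016)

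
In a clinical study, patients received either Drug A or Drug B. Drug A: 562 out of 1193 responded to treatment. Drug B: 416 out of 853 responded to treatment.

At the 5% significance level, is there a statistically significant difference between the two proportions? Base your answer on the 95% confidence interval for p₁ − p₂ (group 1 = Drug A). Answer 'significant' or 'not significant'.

not significant

First, p̂₁ = 562/1193 = 0.4711; p̂₂ = 416/853 = 0.4877.
The two standard errors are √(0.4711×0.5289/1193) = 0.01445 and √(0.4877×0.5123/853) = 0.01711.
Because the samples are independent, SE_diff = √(0.01445² + 0.01711²) = 0.02240.
Using z* = 1.960 for 95%, ME = 1.960 × 0.02240 = 0.04390.
p̂₁ − p̂₂ = -0.0166; interval -0.0166 ± 0.04390 gives (-0.06050, 0.02730).
The interval (-0.06050, 0.02730) contains 0, so the difference is not significant.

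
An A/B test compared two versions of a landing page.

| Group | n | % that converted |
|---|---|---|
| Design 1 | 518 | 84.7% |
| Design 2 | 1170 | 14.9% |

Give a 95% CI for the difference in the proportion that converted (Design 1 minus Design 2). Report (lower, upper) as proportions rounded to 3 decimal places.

Each SE is √(p̂(1−p̂)/n): √(0.8470·0.1530/518) = 0.01582 and √(0.1490·0.8510/1170) = 0.01041.
SE(p̂₁ − p̂₂) = √(SE₁² + SE₂²) = √(0.0002502724 + 0.0001083681) = 0.01894, since the two samples are independent.
At 95% confidence z* = 1.960; margin = 1.960 × 0.01894 = 0.03712.
The difference is 0.8470 − 0.1490 = 0.6980, so the interval is 0.6980 ± 0.03712 = (0.661, 0.735).

(0.661, 0.735)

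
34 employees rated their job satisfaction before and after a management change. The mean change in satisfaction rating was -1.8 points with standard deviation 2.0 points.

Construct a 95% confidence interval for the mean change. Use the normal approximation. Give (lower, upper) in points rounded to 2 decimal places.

Paired design: SE = s_d/√n = 2.0/√34 = 0.3430.
z* = 1.960; margin of error = 1.960 × 0.3430 = 0.6723.
-1.8 ± 0.6723 → (-2.47, -1.13).

(-2.47, -1.13)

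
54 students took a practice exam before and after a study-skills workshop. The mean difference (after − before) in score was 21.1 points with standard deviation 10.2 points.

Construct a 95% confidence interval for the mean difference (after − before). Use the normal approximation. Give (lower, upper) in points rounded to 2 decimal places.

(18.38, 23.82)

Paired design: SE = s_d/√n = 10.2/√54 = 1.3880.
z* = 1.960; margin of error = 1.960 × 1.3880 = 2.7205.
21.1 ± 2.7205 → (18.38, 23.82).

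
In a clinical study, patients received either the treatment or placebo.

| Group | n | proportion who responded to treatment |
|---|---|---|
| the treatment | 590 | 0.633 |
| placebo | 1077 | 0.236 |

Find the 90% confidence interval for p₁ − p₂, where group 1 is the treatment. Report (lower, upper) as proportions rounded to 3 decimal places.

The two standard errors are √(0.6330×0.3670/590) = 0.01984 and √(0.2360×0.7640/1077) = 0.01294.
Because the samples are independent, SE_diff = √(0.01984² + 0.01294²) = 0.02369.
Using z* = 1.645 for 90%, ME = 1.645 × 0.02369 = 0.03897.
p̂₁ − p̂₂ = 0.3970; interval 0.3970 ± 0.03897 gives (0.358, 0.436).

(0.358, 0.436)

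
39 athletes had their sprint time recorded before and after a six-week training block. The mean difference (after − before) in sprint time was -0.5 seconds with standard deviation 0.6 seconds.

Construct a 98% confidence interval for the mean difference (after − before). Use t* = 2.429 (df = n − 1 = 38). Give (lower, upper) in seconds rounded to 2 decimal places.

(-0.73, -0.27)

Paired design: SE = s_d/√n = 0.6/√39 = 0.0961.
t* = 2.429; margin of error = 2.429 × 0.0961 = 0.2334.
-0.5 ± 0.2334 → (-0.73, -0.27).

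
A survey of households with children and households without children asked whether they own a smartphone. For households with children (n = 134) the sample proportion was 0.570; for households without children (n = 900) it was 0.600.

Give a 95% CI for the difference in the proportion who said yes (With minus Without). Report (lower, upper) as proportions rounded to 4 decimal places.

The two standard errors are √(0.5700×0.4300/134) = 0.04277 and √(0.6000×0.4000/900) = 0.01633.
Because the samples are independent, SE_diff = √(0.04277² + 0.01633²) = 0.04578.
Using z* = 1.960 for 95%, ME = 1.960 × 0.04578 = 0.08973.
p̂₁ − p̂₂ = -0.0300; interval -0.0300 ± 0.08973 gives (-0.1197, 0.0597).

(-0.1197, 0.0597)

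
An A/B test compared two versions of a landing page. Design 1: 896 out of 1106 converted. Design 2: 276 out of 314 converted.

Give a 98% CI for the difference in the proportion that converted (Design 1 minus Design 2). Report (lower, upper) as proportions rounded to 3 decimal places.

(-0.120, -0.018)

Sample proportions: 896/1106 = 0.8101, 276/314 = 0.8790.
Each SE is √(p̂(1−p̂)/n): √(0.8101·0.1899/1106) = 0.01179 and √(0.8790·0.1210/314) = 0.01840.
SE(p̂₁ − p̂₂) = √(SE₁² + SE₂²) = √(0.0001390041 + 0.00033856) = 0.02185, since the two samples are independent.
At 98% confidence z* = 2.326; margin = 2.326 × 0.02185 = 0.05082.
The difference is 0.8101 − 0.8790 = -0.0689, so the interval is -0.0689 ± 0.05082 = (-0.120, -0.018).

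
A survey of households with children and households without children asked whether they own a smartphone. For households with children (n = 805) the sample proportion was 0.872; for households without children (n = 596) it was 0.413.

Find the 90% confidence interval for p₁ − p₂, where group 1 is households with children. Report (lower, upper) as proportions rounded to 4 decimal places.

(0.4206, 0.4974)

SE₁ = √(p̂₁(1−p̂₁)/n₁) = √(0.8720·0.1280/805) = 0.01178; SE₂ = √(0.4130·0.5870/596) = 0.02017.
Independent samples: SE of the difference = √(SE₁² + SE₂²) = √(0.0001387684 + 0.0004068289) = 0.02336.
z* for 90% confidence is 1.645, so the margin of error is 1.645 × 0.02336 = 0.03843.
Point estimate p̂₁ − p̂₂ = 0.8720 − 0.4130 = 0.4590.
0.4590 ± 0.03843 → (0.4206, 0.4974).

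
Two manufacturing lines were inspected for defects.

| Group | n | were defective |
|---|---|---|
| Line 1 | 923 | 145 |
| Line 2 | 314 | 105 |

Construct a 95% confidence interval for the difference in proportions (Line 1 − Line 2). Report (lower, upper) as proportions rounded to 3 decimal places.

p̂₁ = 145/923 = 0.1571 and p̂₂ = 105/314 = 0.3344.
SE₁ = √(p̂₁(1−p̂₁)/n₁) = √(0.1571·0.8429/923) = 0.01198; SE₂ = √(0.3344·0.6656/314) = 0.02662.
Independent samples: SE of the difference = √(SE₁² + SE₂²) = √(0.0001435204 + 0.0007086244) = 0.02919.
z* for 95% confidence is 1.960, so the margin of error is 1.960 × 0.02919 = 0.05721.
Point estimate p̂₁ − p̂₂ = 0.1571 − 0.3344 = -0.1773.
-0.1773 ± 0.05721 → (-0.235, -0.120).

(-0.235, -0.120)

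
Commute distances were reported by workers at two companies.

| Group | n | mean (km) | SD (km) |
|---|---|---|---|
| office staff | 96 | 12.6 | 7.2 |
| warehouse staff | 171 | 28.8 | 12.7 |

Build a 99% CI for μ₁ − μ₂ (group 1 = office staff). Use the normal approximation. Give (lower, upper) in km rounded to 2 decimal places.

(-19.34, -13.06)

Standard errors of each mean: 7.2/√96 = 0.7348 and 12.7/√171 = 0.9712.
SE(x̄₁ − x̄₂) = √(0.7348² + 0.9712²) = 1.2179 for independent samples with unequal variances.
With z* = 2.576, the margin is 2.576 × 1.2179 = 3.1373.
x̄₁ − x̄₂ = 12.6 − 28.8 = -16.2000; the interval is -16.2000 ± 3.1373 = (-19.34, -13.06).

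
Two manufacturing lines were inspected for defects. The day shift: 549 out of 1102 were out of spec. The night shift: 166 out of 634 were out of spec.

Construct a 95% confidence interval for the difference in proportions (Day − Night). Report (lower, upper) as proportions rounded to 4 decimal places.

(0.1912, 0.2816)

Sample proportions: 549/1102 = 0.4982, 166/634 = 0.2618.
Each SE is √(p̂(1−p̂)/n): √(0.4982·0.5018/1102) = 0.01506 and √(0.2618·0.7382/634) = 0.01746.
SE(p̂₁ − p̂₂) = √(SE₁² + SE₂²) = √(0.0002268036 + 0.0003048516) = 0.02306, since the two samples are independent.
At 95% confidence z* = 1.960; margin = 1.960 × 0.02306 = 0.04520.
The difference is 0.4982 − 0.2618 = 0.2364, so the interval is 0.2364 ± 0.04520 = (0.1912, 0.2816).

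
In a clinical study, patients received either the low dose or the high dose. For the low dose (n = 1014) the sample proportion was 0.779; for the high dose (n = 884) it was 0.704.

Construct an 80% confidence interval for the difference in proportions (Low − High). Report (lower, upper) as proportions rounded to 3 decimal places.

(0.049, 0.101)

The two standard errors are √(0.7790×0.2210/1014) = 0.01303 and √(0.7040×0.2960/884) = 0.01535.
Because the samples are independent, SE_diff = √(0.01303² + 0.01535²) = 0.02013.
Using z* = 1.282 for 80%, ME = 1.282 × 0.02013 = 0.02581.
p̂₁ − p̂₂ = 0.0750; interval 0.0750 ± 0.02581 gives (0.049, 0.101).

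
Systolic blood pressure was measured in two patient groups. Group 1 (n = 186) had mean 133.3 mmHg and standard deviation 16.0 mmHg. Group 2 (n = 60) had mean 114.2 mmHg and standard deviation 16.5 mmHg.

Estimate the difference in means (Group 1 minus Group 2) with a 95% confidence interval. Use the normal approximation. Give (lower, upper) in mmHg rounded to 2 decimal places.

(14.33, 23.87)

Per-group SEs: s₁/√n₁ = 16.0/√186 = 1.1732, s₂/√n₂ = 16.5/√60 = 2.1301.
Unpooled SE of the difference: √(1.37639824 + 4.53732601) = 2.4318.
Margin of error = z* · SE = 1.960 × 2.4318 = 4.7663.
x̄₁ − x̄₂ = 133.3 − 114.2 = 19.1000.
CI: 19.1000 ± 4.7663 = (14.33, 23.87).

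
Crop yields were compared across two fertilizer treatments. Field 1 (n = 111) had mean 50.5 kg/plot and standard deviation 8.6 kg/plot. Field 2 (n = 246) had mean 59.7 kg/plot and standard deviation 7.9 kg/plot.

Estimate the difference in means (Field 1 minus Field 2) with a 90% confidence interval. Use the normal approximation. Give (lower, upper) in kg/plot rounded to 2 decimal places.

(-10.78, -7.62)

SE₁ = s₁/√n₁ = 8.6/√111 = 0.8163; SE₂ = 7.9/√246 = 0.5037.
Independent samples, unequal variances: SE_diff = √(SE₁² + SE₂²) = √(0.66634569 + 0.25371369) = 0.9592.
z* = 1.645, so margin of error = 1.645 × 0.9592 = 1.5779.
Difference in means = 50.5 − 59.7 = -9.2000.
-9.2000 ± 1.5779 → (-10.78, -7.62).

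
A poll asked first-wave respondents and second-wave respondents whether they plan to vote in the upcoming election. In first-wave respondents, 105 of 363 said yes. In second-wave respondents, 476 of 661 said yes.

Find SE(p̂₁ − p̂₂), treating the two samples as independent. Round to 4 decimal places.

0.0295

p̂₁ = 105/363 = 0.2893 and p̂₂ = 476/661 = 0.7201.
SE₁ = √(p̂₁(1−p̂₁)/n₁) = √(0.2893·0.7107/363) = 0.02380; SE₂ = √(0.7201·0.2799/661) = 0.01746.
Independent samples: SE of the difference = √(SE₁² + SE₂²) = √(0.00056644 + 0.0003048516) = 0.02952.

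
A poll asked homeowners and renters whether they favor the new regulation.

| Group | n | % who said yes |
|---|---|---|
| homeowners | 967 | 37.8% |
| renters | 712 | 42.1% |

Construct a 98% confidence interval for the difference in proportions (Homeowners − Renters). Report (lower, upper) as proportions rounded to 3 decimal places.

Each SE is √(p̂(1−p̂)/n): √(0.3780·0.6220/967) = 0.01559 and √(0.4210·0.5790/712) = 0.01850.
SE(p̂₁ − p̂₂) = √(SE₁² + SE₂²) = √(0.0002430481 + 0.00034225) = 0.02419, since the two samples are independent.
At 98% confidence z* = 2.326; margin = 2.326 × 0.02419 = 0.05627.
The difference is 0.3780 − 0.4210 = -0.0430, so the interval is -0.0430 ± 0.05627 = (-0.099, 0.013).

(-0.099, 0.013)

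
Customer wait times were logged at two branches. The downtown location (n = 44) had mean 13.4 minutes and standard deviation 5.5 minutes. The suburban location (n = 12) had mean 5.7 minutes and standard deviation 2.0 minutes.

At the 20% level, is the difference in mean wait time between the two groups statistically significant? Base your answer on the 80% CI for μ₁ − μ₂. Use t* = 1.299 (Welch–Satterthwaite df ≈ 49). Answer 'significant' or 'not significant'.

SE₁ = s₁/√n₁ = 5.5/√44 = 0.8292; SE₂ = 2.0/√12 = 0.5774.
Independent samples, unequal variances: SE_diff = √(SE₁² + SE₂²) = √(0.68757264 + 0.33339076) = 1.0104.
t* = 1.299, so margin of error = 1.299 × 1.0104 = 1.3125.
Difference in means = 13.4 − 5.7 = 7.7000.
7.7000 ± 1.3125 → (6.3875, 9.0125).
The interval (6.3875, 9.0125) does not contain 0, so the difference is significant.

significant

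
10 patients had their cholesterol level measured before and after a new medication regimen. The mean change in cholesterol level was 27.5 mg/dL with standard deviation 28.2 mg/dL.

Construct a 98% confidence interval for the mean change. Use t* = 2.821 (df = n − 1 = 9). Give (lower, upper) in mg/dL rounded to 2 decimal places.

(2.34, 52.66)

This is a matched-pairs design, so SE = s_d/√n = 28.2/√10 = 8.9176.
Margin = 2.821 × 8.9176 = 25.1565; the interval is 27.5 ± 25.1565 = (2.34, 52.66).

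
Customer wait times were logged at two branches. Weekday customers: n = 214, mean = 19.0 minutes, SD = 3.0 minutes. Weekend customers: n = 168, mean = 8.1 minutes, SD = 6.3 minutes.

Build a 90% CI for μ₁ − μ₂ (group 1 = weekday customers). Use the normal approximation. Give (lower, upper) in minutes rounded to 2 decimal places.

SE₁ = s₁/√n₁ = 3.0/√214 = 0.2051; SE₂ = 6.3/√168 = 0.4861.
Independent samples, unequal variances: SE_diff = √(SE₁² + SE₂²) = √(0.04206601 + 0.23629321) = 0.5276.
z* = 1.645, so margin of error = 1.645 × 0.5276 = 0.8679.
Difference in means = 19.0 − 8.1 = 10.9000.
10.9000 ± 0.8679 → (10.03, 11.77).

(10.03, 11.77)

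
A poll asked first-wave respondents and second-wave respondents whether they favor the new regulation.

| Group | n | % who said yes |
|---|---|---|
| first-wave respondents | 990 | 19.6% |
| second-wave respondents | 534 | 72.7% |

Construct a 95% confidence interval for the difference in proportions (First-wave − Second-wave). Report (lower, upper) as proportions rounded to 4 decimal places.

The two standard errors are √(0.1960×0.8040/990) = 0.01262 and √(0.7270×0.2730/534) = 0.01928.
Because the samples are independent, SE_diff = √(0.01262² + 0.01928²) = 0.02304.
Using z* = 1.960 for 95%, ME = 1.960 × 0.02304 = 0.04516.
p̂₁ − p̂₂ = -0.5310; interval -0.5310 ± 0.04516 gives (-0.5762, -0.4858).

(-0.5762, -0.4858)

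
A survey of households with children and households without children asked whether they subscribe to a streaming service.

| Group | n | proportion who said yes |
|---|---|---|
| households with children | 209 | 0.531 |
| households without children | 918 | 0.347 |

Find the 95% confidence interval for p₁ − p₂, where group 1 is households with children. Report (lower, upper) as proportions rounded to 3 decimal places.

(0.110, 0.258)

SE₁ = √(p̂₁(1−p̂₁)/n₁) = √(0.5310·0.4690/209) = 0.03452; SE₂ = √(0.3470·0.6530/918) = 0.01571.
Independent samples: SE of the difference = √(SE₁² + SE₂²) = √(0.0011916304 + 0.0002468041) = 0.03793.
z* for 95% confidence is 1.960, so the margin of error is 1.960 × 0.03793 = 0.07434.
Point estimate p̂₁ − p̂₂ = 0.5310 − 0.3470 = 0.1840.
0.1840 ± 0.07434 → (0.110, 0.258).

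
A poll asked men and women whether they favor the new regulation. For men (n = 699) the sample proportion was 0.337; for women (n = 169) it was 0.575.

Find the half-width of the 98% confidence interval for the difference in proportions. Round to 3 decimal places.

The two standard errors are √(0.3370×0.6630/699) = 0.01788 and √(0.5750×0.4250/169) = 0.03803.
Because the samples are independent, SE_diff = √(0.01788² + 0.03803²) = 0.04202.
Using z* = 2.326 for 98%, ME = 2.326 × 0.04202 = 0.09774.

0.098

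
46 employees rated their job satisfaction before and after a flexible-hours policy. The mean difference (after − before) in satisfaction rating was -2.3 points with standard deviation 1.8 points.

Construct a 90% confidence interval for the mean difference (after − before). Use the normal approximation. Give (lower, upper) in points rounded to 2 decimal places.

(-2.74, -1.86)

This is a matched-pairs design, so SE = s_d/√n = 1.8/√46 = 0.2654.
Margin = 1.645 × 0.2654 = 0.4366; the interval is -2.3 ± 0.4366 = (-2.74, -1.86).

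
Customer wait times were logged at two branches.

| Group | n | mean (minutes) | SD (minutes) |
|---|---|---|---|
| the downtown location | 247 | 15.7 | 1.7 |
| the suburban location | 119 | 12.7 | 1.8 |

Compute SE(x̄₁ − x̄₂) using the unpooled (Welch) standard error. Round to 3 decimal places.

0.197

Per-group SEs: s₁/√n₁ = 1.7/√247 = 0.1082, s₂/√n₂ = 1.8/√119 = 0.1650.
Unpooled SE of the difference: √(0.01170724 + 0.027225) = 0.1973.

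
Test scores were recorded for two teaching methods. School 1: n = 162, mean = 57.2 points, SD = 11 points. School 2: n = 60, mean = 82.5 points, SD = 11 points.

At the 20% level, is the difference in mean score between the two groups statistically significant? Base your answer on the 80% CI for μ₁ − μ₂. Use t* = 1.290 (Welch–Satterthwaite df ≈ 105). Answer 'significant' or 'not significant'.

significant

Standard errors of each mean: 11/√162 = 0.8642 and 11/√60 = 1.4201.
SE(x̄₁ − x̄₂) = √(0.8642² + 1.4201²) = 1.6624 for independent samples with unequal variances.
With t* = 1.290, the margin is 1.290 × 1.6624 = 2.1445.
x̄₁ − x̄₂ = 57.2 − 82.5 = -25.3000; the interval is -25.3000 ± 2.1445 = (-27.4445, -23.1555).
The interval (-27.4445, -23.1555) does not contain 0, so the difference is significant.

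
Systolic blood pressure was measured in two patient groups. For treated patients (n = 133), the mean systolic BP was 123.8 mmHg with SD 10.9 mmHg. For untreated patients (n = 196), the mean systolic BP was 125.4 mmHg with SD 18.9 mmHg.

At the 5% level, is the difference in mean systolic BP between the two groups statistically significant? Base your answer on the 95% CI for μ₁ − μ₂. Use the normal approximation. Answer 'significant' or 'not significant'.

not significant

Standard errors of each mean: 10.9/√133 = 0.9451 and 18.9/√196 = 1.3500.
SE(x̄₁ − x̄₂) = √(0.9451² + 1.3500²) = 1.6479 for independent samples with unequal variances.
With z* = 1.960, the margin is 1.960 × 1.6479 = 3.2299.
x̄₁ − x̄₂ = 123.8 − 125.4 = -1.6000; the interval is -1.6000 ± 3.2299 = (-4.8299, 1.6299).
The interval (-4.8299, 1.6299) contains 0, so the difference is not significant.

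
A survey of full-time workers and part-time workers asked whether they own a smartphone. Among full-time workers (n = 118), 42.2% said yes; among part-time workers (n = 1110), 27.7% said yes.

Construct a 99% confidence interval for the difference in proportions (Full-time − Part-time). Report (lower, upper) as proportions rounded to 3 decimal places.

The two standard errors are √(0.4220×0.5780/118) = 0.04547 and √(0.2770×0.7230/1110) = 0.01343.
Because the samples are independent, SE_diff = √(0.04547² + 0.01343²) = 0.04741.
Using z* = 2.576 for 99%, ME = 2.576 × 0.04741 = 0.12213.
p̂₁ − p̂₂ = 0.1450; interval 0.1450 ± 0.12213 gives (0.023, 0.267).

(0.023, 0.267)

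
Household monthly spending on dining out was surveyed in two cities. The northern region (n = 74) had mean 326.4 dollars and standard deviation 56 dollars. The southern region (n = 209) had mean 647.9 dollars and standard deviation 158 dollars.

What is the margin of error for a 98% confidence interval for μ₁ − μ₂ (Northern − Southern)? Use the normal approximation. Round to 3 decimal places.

SE₁ = s₁/√n₁ = 56/√74 = 6.5099; SE₂ = 158/√209 = 10.9291.
Independent samples, unequal variances: SE_diff = √(SE₁² + SE₂²) = √(42.37879801 + 119.44522681) = 12.7210.
z* = 2.326, so margin of error = 2.326 × 12.7210 = 29.5890.

29.589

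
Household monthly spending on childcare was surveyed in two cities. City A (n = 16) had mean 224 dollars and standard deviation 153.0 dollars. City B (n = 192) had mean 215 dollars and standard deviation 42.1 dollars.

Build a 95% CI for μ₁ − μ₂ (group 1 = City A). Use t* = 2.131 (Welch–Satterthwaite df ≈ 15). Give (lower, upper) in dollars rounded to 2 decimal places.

SE₁ = s₁/√n₁ = 153.0/√16 = 38.2500; SE₂ = 42.1/√192 = 3.0383.
Independent samples, unequal variances: SE_diff = √(SE₁² + SE₂²) = √(1463.0625 + 9.23126689) = 38.3705.
t* = 2.131, so margin of error = 2.131 × 38.3705 = 81.7675.
Difference in means = 224 − 215 = 9.0000.
9.0000 ± 81.7675 → (-72.77, 90.77).

(-72.77, 90.77)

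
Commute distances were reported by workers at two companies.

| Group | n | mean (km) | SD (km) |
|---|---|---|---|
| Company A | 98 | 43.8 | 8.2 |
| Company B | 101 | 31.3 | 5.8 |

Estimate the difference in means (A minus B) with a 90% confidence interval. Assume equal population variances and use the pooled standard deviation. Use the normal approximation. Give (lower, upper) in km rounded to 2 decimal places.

Pooled variance s_p² = [97·8.2² + 100·5.8²] / (98+101−2) = 50.1842, so s_p = 7.0841.
SE_diff = s_p·√(1/n₁ + 1/n₂) = 7.0841·√(1/98 + 1/101) = 1.0045.
z* = 1.645; margin = 1.645 × 1.0045 = 1.6524.
Difference = 43.8 − 31.3 = 12.5000.
12.5000 ± 1.6524 → (10.85, 14.15).

(10.85, 14.15)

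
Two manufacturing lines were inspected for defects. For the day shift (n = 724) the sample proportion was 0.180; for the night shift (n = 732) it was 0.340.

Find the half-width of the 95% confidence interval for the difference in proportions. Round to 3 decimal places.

SE₁ = √(p̂₁(1−p̂₁)/n₁) = √(0.1800·0.8200/724) = 0.01428; SE₂ = √(0.3400·0.6600/732) = 0.01751.
Independent samples: SE of the difference = √(SE₁² + SE₂²) = √(0.0002039184 + 0.0003066001) = 0.02259.
z* for 95% confidence is 1.960, so the margin of error is 1.960 × 0.02259 = 0.04428.

0.044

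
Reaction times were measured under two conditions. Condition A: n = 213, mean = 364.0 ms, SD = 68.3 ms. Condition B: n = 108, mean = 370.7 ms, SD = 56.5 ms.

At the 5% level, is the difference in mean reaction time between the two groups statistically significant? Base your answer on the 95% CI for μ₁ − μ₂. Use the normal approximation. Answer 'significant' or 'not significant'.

not significant

SE₁ = s₁/√n₁ = 68.3/√213 = 4.6798; SE₂ = 56.5/√108 = 5.4367.
Independent samples, unequal variances: SE_diff = √(SE₁² + SE₂²) = √(21.90052804 + 29.55770689) = 7.1734.
z* = 1.960, so margin of error = 1.960 × 7.1734 = 14.0599.
Difference in means = 364.0 − 370.7 = -6.7000.
-6.7000 ± 14.0599 → (-20.7599, 7.3599).
The interval (-20.7599, 7.3599) contains 0, so the difference is not significant.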